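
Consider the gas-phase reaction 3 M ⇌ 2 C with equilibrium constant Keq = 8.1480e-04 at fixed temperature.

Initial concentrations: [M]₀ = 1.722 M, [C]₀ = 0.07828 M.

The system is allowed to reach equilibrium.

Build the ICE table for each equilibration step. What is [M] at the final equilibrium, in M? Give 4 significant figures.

[M]_eq = 1.741 M

Q₀ = 0.0012 vs Keq = 8.1480e-04 ⇒ Q>K, reverse
Step 1:
                    M           C
  Initial       1.722     0.07828
  Change      0.01906     -0.0127
  Equil         1.741     0.06558
  solve Keq expr → x = -0.006352; check Q = 8.1480e-04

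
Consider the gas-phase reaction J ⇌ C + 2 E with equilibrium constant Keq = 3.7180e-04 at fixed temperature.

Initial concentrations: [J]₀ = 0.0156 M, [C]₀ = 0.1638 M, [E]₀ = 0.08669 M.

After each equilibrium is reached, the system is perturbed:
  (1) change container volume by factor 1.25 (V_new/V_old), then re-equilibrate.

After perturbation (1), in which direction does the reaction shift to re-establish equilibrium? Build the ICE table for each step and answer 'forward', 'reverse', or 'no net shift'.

Q₀ = 0.07891 vs Keq = 3.7180e-04 ⇒ Q>K, reverse
Step 1:
                   J          C          E
  Initial     0.0156     0.1638    0.08669
  Change     0.03713   -0.03713   -0.07425
  Equil      0.05273     0.1267    0.01244
  solve Keq expr → x = -0.03713; check Q = 3.7180e-04
Then change container volume by factor 1.25 (V_new/V_old).
Step 2:
                   J          C          E
  Initial    0.04218     0.1013   0.009952
  Change   -0.001127   0.001127   0.002253
  Equil      0.04105     0.1025    0.01221
  solve Keq expr → x = 0.001127; check Q = 3.7180e-04

Direction: forward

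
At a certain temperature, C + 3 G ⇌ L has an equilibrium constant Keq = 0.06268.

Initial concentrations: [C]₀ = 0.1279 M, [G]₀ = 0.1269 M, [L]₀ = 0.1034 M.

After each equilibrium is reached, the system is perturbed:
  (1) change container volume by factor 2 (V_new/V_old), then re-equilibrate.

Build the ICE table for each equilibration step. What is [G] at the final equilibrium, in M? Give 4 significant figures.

[G]_eq = 0.2183 M

Q₀ = 395.6 vs Keq = 0.06268 ⇒ Q>K, reverse
Step 1:
                  C         G         L
  init       0.1279    0.1269    0.1034
  Δ          0.1022    0.3067   -0.1022
  eq         0.2301    0.4336  0.001176
  solve Keq expr → x = -0.1022; check Q = 0.06268
Then change container volume by factor 2 (V_new/V_old).
Step 2:
                  C         G         L
  init       0.1151    0.2168 5.8783e-04
  Δ       5.1244e-04  0.001537 -5.1244e-04
  eq         0.1156    0.2183 7.5387e-05
  solve Keq expr → x = -5.1244e-04; check Q = 0.06268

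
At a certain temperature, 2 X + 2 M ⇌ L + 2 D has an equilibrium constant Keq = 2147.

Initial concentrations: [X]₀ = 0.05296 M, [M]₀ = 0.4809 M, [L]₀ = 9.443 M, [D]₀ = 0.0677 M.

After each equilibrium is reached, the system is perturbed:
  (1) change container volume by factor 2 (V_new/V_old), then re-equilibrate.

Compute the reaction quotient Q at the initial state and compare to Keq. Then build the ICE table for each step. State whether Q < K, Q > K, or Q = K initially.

Q₀ = 66.72 vs Keq = 2147 ⇒ Q<K, forward
Step 1:
                    X           M           L           D
  Initial     0.05296      0.4809       9.443      0.0677
  Change     -0.03726    -0.03726     0.01863     0.03726
  Equil        0.0157      0.4436       9.462       0.105
  solve Keq expr → x = 0.01863; check Q = 2147
Then change container volume by factor 2 (V_new/V_old).
Step 2:
                    X           M           L           D
  Initial    0.007852      0.2218       4.731     0.05248
  Change     0.002583    0.002583   -0.001292   -0.002583
  Equil       0.01044      0.2244        4.73     0.04989
  solve Keq expr → x = -0.001292; check Q = 2147

Q₀ = 66.72; Q < K (proceeds forward)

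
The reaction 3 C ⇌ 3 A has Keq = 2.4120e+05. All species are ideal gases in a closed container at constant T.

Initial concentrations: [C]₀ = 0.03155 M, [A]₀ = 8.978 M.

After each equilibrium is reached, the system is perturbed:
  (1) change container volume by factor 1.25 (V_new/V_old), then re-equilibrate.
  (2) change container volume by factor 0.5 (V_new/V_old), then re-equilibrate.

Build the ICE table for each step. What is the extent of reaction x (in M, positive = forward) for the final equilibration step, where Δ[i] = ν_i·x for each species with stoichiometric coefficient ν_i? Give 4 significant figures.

Q₀ = 2.3043e+07 vs Keq = 2.4120e+05 ⇒ Q>K, reverse
Step 1:
                  C         A
  init      0.03155     8.978
  Δ          0.1109   -0.1109
  eq         0.1424     8.867
  solve Keq expr → x = -0.03697; check Q = 2.4120e+05
Then change container volume by factor 1.25 (V_new/V_old).
Step 2:
                  C         A
  init        0.114     7.094
  Δ               0         0
  eq          0.114     7.094
  solve Keq expr → x = 0; check Q = 2.4120e+05
Then change container volume by factor 0.5 (V_new/V_old).
Step 3:
                  C         A
  init       0.2279     14.19
  Δ               0         0
  eq         0.2279     14.19
  solve Keq expr → x = 0; check Q = 2.4120e+05

x = 0 M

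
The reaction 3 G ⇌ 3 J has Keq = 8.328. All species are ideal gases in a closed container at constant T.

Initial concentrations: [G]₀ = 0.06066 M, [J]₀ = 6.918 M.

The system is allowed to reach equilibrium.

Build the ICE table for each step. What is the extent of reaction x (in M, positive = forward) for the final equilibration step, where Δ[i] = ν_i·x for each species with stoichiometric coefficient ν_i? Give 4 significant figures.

x = -0.7483 M

Q₀ = 1.4833e+06 vs Keq = 8.328 ⇒ Q>K, reverse
Step 1:
                    G           J
  I           0.06066       6.918
  C             2.245      -2.245
  E             2.305       4.673
  solve Keq expr → x = -0.7483; check Q = 8.328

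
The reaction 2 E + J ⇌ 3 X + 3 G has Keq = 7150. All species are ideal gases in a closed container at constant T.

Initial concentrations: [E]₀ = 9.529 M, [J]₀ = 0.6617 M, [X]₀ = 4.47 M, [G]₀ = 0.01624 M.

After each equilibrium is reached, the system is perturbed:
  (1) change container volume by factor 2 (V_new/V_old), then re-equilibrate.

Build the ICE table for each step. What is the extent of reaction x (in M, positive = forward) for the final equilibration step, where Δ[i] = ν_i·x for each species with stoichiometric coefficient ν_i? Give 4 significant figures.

Q₀ = 6.3669e-06 vs Keq = 7150 ⇒ Q<K, forward
Step 1:
                   E          J          X          G
  Initial      9.529     0.6617       4.47    0.01624
  Change      -1.315    -0.6573      1.972      1.972
  Equil        8.214   0.004356      6.442      1.988
  solve Keq expr → x = 0.6573; check Q = 7150
Then change container volume by factor 2 (V_new/V_old).
Step 2:
                   E          J          X          G
  Initial      4.107   0.002178      3.221     0.9941
  Change   -0.003798  -0.001899   0.005697   0.005697
  Equil        4.103 2.7892e-04      3.227     0.9998
  solve Keq expr → x = 0.001899; check Q = 7150

x = 0.001899 M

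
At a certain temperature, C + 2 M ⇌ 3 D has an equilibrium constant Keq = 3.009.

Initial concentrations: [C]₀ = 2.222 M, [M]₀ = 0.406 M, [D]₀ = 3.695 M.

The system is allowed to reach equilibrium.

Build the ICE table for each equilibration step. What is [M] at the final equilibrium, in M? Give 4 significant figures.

Q₀ = 137.7 vs Keq = 3.009 ⇒ Q>K, reverse
Step 1:
                  C         M         D
  I           2.222     0.406     3.695
  C          0.4415    0.8831    -1.325
  E           2.664     1.289      2.37
  solve Keq expr → x = -0.4415; check Q = 3.009

[M]_eq = 1.289 M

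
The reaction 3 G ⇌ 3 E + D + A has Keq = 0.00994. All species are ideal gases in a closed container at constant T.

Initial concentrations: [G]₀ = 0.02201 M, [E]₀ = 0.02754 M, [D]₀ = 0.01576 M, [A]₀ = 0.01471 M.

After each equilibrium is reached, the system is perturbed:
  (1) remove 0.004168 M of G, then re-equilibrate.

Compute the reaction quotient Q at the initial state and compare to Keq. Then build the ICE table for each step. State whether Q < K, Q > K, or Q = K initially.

Q₀ = 4.5415e-04; Q < K (proceeds forward)

Q₀ = 4.5415e-04 vs Keq = 0.00994 ⇒ Q<K, forward
Step 1:
                    G           E           D           A
  Initial     0.02201     0.02754     0.01576     0.01471
  Change    -0.009844    0.009844    0.003281    0.003281
  Equil       0.01217     0.03738     0.01904     0.01799
  solve Keq expr → x = 0.003281; check Q = 0.00994
Then remove 0.004168 M of G.
Step 2:
                    G           E           D           A
  Initial    0.007998     0.03738     0.01904     0.01799
  Change     0.002852   -0.002852 -9.5056e-04 -9.5056e-04
  Equil       0.01085     0.03453     0.01809     0.01704
  solve Keq expr → x = -9.5056e-04; check Q = 0.00994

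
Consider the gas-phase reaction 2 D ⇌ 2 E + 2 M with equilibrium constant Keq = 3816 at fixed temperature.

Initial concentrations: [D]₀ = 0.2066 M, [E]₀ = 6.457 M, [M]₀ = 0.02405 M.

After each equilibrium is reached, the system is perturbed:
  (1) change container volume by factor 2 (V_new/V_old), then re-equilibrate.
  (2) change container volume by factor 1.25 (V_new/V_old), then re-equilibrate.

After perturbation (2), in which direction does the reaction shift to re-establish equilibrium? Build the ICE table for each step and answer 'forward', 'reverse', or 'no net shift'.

Direction: forward

Q₀ = 0.565 vs Keq = 3816 ⇒ Q<K, forward
Step 1:
                   D          E          M
  init        0.2066      6.457    0.02405
  Δ          -0.1842     0.1842     0.1842
  eq         0.02239      6.641     0.2083
  solve Keq expr → x = 0.09211; check Q = 3816
Then change container volume by factor 2 (V_new/V_old).
Step 2:
                   D          E          M
  init       0.01119      3.321     0.1041
  Δ        -0.005303   0.005303   0.005303
  eq        0.005892      3.326     0.1094
  solve Keq expr → x = 0.002651; check Q = 3816
Then change container volume by factor 1.25 (V_new/V_old).
Step 3:
                   D          E          M
  init      0.004714      2.661    0.08755
  Δ       -9.0254e-04 9.0254e-04 9.0254e-04
  eq        0.003811      2.662    0.08845
  solve Keq expr → x = 4.5127e-04; check Q = 3816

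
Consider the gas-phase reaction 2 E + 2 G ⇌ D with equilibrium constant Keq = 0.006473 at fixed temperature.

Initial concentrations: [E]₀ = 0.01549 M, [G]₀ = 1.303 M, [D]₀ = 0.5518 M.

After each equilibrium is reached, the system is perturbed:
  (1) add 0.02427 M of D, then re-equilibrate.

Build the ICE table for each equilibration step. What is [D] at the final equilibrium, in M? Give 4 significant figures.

Q₀ = 1355 vs Keq = 0.006473 ⇒ Q>K, reverse
Step 1:
                  E         G         D
  I         0.01549     1.303    0.5518
  C           1.027     1.027   -0.5136
  E           1.043      2.33   0.03821
  solve Keq expr → x = -0.5136; check Q = 0.006473
Then add 0.02427 M of D.
Step 2:
                  E         G         D
  I           1.043      2.33   0.06248
  C         0.03976   0.03976  -0.01988
  E           1.082      2.37    0.0426
  solve Keq expr → x = -0.01988; check Q = 0.006473

[D]_eq = 0.0426 M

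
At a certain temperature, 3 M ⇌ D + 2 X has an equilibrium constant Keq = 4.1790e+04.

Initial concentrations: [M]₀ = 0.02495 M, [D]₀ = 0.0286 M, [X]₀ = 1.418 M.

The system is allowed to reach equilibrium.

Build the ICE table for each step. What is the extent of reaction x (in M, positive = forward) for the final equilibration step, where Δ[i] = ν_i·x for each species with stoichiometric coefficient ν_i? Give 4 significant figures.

Q₀ = 3703 vs Keq = 4.1790e+04 ⇒ Q<K, forward
Step 1:
                  M         D         X
  I         0.02495    0.0286     1.418
  C        -0.01323  0.004411  0.008823
  E         0.01172   0.03301     1.427
  solve Keq expr → x = 0.004411; check Q = 4.1790e+04

x = 0.004411 M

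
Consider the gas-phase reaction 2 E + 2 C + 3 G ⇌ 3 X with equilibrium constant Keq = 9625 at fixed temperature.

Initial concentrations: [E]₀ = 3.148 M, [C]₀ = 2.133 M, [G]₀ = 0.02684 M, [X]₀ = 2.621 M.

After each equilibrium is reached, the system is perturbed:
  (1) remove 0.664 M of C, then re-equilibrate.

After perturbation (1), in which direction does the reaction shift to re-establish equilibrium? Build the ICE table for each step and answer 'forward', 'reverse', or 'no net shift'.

Direction: reverse

Q₀ = 2.0654e+04 vs Keq = 9625 ⇒ Q>K, reverse
Step 1:
                  E         C         G         X
  I           3.148     2.133   0.02684     2.621
  C        0.005058  0.005058  0.007588 -0.007588
  E           3.153     2.138   0.03443     2.613
  solve Keq expr → x = -0.002529; check Q = 9625
Then remove 0.664 M of C.
Step 2:
                  E         C         G         X
  I           3.153     1.474   0.03443     2.613
  C        0.006232  0.006232  0.009348 -0.009348
  E           3.159      1.48   0.04378     2.604
  solve Keq expr → x = -0.003116; check Q = 9625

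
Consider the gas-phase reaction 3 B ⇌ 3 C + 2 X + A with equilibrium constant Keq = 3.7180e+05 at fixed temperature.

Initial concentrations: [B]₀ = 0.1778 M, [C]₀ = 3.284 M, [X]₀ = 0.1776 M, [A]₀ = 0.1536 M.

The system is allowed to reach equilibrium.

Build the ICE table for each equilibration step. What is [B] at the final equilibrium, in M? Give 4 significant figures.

Q₀ = 30.53 vs Keq = 3.7180e+05 ⇒ Q<K, forward
Step 1:
                  B         C         X         A
  init       0.1778     3.284    0.1776    0.1536
  Δ         -0.1654    0.1654    0.1103   0.05513
  eq        0.01241     3.449    0.2879    0.2087
  solve Keq expr → x = 0.05513; check Q = 3.7180e+05

[B]_eq = 0.01241 M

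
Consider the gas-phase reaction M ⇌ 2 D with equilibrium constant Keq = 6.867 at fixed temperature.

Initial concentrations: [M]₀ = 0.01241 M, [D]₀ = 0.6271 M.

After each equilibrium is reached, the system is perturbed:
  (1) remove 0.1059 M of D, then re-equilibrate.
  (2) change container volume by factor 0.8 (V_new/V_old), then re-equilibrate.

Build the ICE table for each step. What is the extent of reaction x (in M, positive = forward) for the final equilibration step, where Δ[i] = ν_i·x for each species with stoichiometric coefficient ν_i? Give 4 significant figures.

Q₀ = 31.69 vs Keq = 6.867 ⇒ Q>K, reverse
Step 1:
                    M           D
  init        0.01241      0.6271
  Δ           0.03333    -0.06666
  eq          0.04574      0.5604
  solve Keq expr → x = -0.03333; check Q = 6.867
Then remove 0.1059 M of D.
Step 2:
                    M           D
  init        0.04574      0.4545
  Δ          -0.01231     0.02461
  eq          0.03343      0.4792
  solve Keq expr → x = 0.01231; check Q = 6.867
Then change container volume by factor 0.8 (V_new/V_old).
Step 3:
                    M           D
  init        0.04179      0.5989
  Δ          0.007772    -0.01554
  eq          0.04956      0.5834
  solve Keq expr → x = -0.007772; check Q = 6.867

x = -0.007772 M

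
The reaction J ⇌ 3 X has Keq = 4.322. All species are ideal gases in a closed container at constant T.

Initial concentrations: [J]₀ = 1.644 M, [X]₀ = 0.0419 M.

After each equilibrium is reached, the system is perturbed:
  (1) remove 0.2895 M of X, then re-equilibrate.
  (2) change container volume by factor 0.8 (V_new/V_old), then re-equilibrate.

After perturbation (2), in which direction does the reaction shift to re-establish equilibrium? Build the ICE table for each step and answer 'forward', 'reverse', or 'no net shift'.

Direction: reverse

Q₀ = 4.4745e-05 vs Keq = 4.322 ⇒ Q<K, forward
Step 1:
                   J          X
  Initial      1.644     0.0419
  Change     -0.5462      1.638
  Equil        1.098       1.68
  solve Keq expr → x = 0.5462; check Q = 4.322
Then remove 0.2895 M of X.
Step 2:
                   J          X
  Initial      1.098      1.391
  Change    -0.08216     0.2465
  Equil        1.016      1.637
  solve Keq expr → x = 0.08216; check Q = 4.322
Then change container volume by factor 0.8 (V_new/V_old).
Step 3:
                   J          X
  Initial       1.27      2.047
  Change     0.08192    -0.2458
  Equil        1.352      1.801
  solve Keq expr → x = -0.08192; check Q = 4.322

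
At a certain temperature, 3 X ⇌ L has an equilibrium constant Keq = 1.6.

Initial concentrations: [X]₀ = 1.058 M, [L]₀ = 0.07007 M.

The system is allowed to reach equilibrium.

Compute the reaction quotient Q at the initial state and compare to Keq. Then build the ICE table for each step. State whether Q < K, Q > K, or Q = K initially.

Q₀ = 0.05917; Q < K (proceeds forward)

Q₀ = 0.05917 vs Keq = 1.6 ⇒ Q<K, forward
Step 1:
                    X           L
  init          1.058     0.07007
  Δ           -0.5234      0.1745
  eq           0.5346      0.2445
  solve Keq expr → x = 0.1745; check Q = 1.6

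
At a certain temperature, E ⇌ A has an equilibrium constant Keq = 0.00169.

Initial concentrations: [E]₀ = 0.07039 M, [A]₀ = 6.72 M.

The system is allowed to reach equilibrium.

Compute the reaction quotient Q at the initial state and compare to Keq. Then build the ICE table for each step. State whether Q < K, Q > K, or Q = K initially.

Q₀ = 95.47; Q > K (proceeds reverse)

Q₀ = 95.47 vs Keq = 0.00169 ⇒ Q>K, reverse
Step 1:
                   E          A
  Initial    0.07039       6.72
  Change       6.709     -6.709
  Equil        6.779    0.01146
  solve Keq expr → x = -6.709; check Q = 0.00169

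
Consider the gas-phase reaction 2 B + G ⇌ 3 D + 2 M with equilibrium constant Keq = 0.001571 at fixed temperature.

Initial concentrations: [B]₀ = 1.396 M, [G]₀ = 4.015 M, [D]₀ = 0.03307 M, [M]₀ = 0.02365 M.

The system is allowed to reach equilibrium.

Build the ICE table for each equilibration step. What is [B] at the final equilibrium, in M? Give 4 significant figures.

[B]_eq = 1.123 M

Q₀ = 2.5853e-09 vs Keq = 0.001571 ⇒ Q<K, forward
Step 1:
                   B          G          D          M
  init         1.396      4.015    0.03307    0.02365
  Δ          -0.2734    -0.1367     0.4101     0.2734
  eq           1.123      3.878     0.4432      0.297
  solve Keq expr → x = 0.1367; check Q = 0.001571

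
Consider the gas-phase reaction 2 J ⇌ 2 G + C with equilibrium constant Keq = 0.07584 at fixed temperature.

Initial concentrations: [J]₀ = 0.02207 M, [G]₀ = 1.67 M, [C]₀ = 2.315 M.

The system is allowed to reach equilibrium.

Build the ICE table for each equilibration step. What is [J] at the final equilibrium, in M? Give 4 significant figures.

Q₀ = 1.3255e+04 vs Keq = 0.07584 ⇒ Q>K, reverse
Step 1:
                   J          G          C
  init       0.02207       1.67      2.315
  Δ             1.37      -1.37    -0.6849
  eq           1.392     0.3002       1.63
  solve Keq expr → x = -0.6849; check Q = 0.07584

[J]_eq = 1.392 M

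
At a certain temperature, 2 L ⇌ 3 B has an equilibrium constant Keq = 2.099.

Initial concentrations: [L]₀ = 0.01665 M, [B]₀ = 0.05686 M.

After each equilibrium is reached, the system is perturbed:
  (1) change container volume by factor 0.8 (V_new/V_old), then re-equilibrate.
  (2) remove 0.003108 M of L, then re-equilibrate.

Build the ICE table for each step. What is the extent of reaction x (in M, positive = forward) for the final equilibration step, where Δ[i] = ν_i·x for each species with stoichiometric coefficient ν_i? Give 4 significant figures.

x = -0.001085 M

Q₀ = 0.6631 vs Keq = 2.099 ⇒ Q<K, forward
Step 1:
                   L          B
  init       0.01665    0.05686
  Δ        -0.005273   0.007909
  eq         0.01138    0.06477
  solve Keq expr → x = 0.002636; check Q = 2.099
Then change container volume by factor 0.8 (V_new/V_old).
Step 2:
                   L          B
  init       0.01422    0.08096
  Δ         0.001166  -0.001749
  eq         0.01539    0.07921
  solve Keq expr → x = -5.8307e-04; check Q = 2.099
Then remove 0.003108 M of L.
Step 3:
                   L          B
  init       0.01228    0.07921
  Δ          0.00217  -0.003254
  eq         0.01445    0.07596
  solve Keq expr → x = -0.001085; check Q = 2.099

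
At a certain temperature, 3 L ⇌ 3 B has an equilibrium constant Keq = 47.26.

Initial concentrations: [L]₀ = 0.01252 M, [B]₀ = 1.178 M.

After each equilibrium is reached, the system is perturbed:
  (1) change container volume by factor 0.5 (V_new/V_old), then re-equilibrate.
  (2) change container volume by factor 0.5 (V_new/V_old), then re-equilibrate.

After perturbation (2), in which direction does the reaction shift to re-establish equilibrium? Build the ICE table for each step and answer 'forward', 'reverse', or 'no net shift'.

Q₀ = 8.3296e+05 vs Keq = 47.26 ⇒ Q>K, reverse
Step 1:
                    L           B
  Initial     0.01252       1.178
  Change       0.2454     -0.2454
  Equil        0.2579      0.9326
  solve Keq expr → x = -0.08181; check Q = 47.26
Then change container volume by factor 0.5 (V_new/V_old).
Step 2:
                    L           B
  Initial      0.5159       1.865
  Change            0           0
  Equil        0.5159       1.865
  solve Keq expr → x = 0; check Q = 47.26
Then change container volume by factor 0.5 (V_new/V_old).
Step 3:
                    L           B
  Initial       1.032        3.73
  Change            0           0
  Equil         1.032        3.73
  solve Keq expr → x = 0; check Q = 47.26

Direction: no net shift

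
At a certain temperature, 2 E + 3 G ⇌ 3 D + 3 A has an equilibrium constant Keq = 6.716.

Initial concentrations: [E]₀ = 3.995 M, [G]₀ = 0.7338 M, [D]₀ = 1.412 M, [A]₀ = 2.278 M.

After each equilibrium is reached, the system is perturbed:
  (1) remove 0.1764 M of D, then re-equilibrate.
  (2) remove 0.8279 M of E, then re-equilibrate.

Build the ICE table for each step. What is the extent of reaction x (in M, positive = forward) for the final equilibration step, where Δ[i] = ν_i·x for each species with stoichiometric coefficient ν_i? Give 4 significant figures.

x = -0.01862 M

Q₀ = 5.277 vs Keq = 6.716 ⇒ Q<K, forward
Step 1:
                    E           G           D           A
  I             3.995      0.7338       1.412       2.278
  C          -0.02029    -0.03044     0.03044     0.03044
  E             3.975      0.7034       1.442       2.308
  solve Keq expr → x = 0.01015; check Q = 6.716
Then remove 0.1764 M of D.
Step 2:
                    E           G           D           A
  I             3.975      0.7034       1.266       2.308
  C          -0.03119    -0.04679     0.04679     0.04679
  E             3.944      0.6566       1.313       2.355
  solve Keq expr → x = 0.0156; check Q = 6.716
Then remove 0.8279 M of E.
Step 3:
                    E           G           D           A
  I             3.116      0.6566       1.313       2.355
  C           0.03725     0.05587    -0.05587    -0.05587
  E             3.153      0.7124       1.257       2.299
  solve Keq expr → x = -0.01862; check Q = 6.716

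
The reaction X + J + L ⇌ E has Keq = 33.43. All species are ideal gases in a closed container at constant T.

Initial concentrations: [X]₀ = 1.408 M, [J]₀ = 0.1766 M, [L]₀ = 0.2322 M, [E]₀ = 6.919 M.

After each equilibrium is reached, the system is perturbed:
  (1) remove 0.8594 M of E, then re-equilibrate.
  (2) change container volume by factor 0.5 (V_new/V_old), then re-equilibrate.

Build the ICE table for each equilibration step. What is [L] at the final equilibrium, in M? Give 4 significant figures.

Q₀ = 119.8 vs Keq = 33.43 ⇒ Q>K, reverse
Step 1:
                    X           J           L           E
  Initial       1.408      0.1766      0.2322       6.919
  Change       0.1563      0.1563      0.1563     -0.1563
  Equil         1.564      0.3329      0.3885       6.763
  solve Keq expr → x = -0.1563; check Q = 33.43
Then remove 0.8594 M of E.
Step 2:
                    X           J           L           E
  Initial       1.564      0.3329      0.3885       5.903
  Change     -0.02072    -0.02072    -0.02072     0.02072
  Equil         1.544      0.3122      0.3678       5.924
  solve Keq expr → x = 0.02072; check Q = 33.43
Then change container volume by factor 0.5 (V_new/V_old).
Step 3:
                    X           J           L           E
  Initial       3.087      0.6243      0.7355       11.85
  Change      -0.3135     -0.3135     -0.3135      0.3135
  Equil         2.774      0.3108       0.422       12.16
  solve Keq expr → x = 0.3135; check Q = 33.43

[L]_eq = 0.422 M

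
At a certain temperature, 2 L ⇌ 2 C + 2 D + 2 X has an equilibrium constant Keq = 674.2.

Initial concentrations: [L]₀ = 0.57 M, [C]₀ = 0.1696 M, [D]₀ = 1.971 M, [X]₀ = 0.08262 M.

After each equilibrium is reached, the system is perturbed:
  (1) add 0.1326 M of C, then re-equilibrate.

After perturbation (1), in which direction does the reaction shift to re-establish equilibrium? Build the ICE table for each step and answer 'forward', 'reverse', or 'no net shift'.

Direction: reverse

Q₀ = 0.002348 vs Keq = 674.2 ⇒ Q<K, forward
Step 1:
                   L          C          D          X
  init          0.57     0.1696      1.971    0.08262
  Δ          -0.5289     0.5289     0.5289     0.5289
  eq         0.04112     0.6985        2.5     0.6115
  solve Keq expr → x = 0.2644; check Q = 674.2
Then add 0.1326 M of C.
Step 2:
                   L          C          D          X
  init       0.04112     0.8311        2.5     0.6115
  Δ         0.006745  -0.006745  -0.006745  -0.006745
  eq         0.04787     0.8243      2.493     0.6048
  solve Keq expr → x = -0.003372; check Q = 674.2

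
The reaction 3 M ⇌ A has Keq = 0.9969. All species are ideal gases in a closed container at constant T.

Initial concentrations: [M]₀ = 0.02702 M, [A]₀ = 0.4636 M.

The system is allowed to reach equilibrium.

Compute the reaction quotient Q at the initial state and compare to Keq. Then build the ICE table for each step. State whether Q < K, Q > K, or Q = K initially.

Q₀ = 2.3501e+04; Q > K (proceeds reverse)

Q₀ = 2.3501e+04 vs Keq = 0.9969 ⇒ Q>K, reverse
Step 1:
                  M         A
  I         0.02702    0.4636
  C          0.6117   -0.2039
  E          0.6387    0.2597
  solve Keq expr → x = -0.2039; check Q = 0.9969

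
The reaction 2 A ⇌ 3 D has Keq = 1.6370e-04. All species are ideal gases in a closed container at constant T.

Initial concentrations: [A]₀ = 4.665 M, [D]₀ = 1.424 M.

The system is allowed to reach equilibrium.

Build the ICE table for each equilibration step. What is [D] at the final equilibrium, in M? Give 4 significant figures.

Q₀ = 0.1327 vs Keq = 1.6370e-04 ⇒ Q>K, reverse
Step 1:
                  A         D
  Initial     4.665     1.424
  Change     0.8357    -1.254
  Equil       5.501    0.1705
  solve Keq expr → x = -0.4178; check Q = 1.6370e-04

[D]_eq = 0.1705 M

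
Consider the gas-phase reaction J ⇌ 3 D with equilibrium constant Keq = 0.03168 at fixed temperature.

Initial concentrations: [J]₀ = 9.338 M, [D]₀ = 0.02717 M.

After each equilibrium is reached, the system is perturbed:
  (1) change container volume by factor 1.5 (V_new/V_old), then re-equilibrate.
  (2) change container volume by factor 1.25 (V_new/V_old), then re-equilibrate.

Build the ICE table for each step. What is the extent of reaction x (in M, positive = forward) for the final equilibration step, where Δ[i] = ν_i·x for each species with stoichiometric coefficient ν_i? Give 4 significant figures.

Q₀ = 2.1479e-06 vs Keq = 0.03168 ⇒ Q<K, forward
Step 1:
                   J          D
  I            9.338    0.02717
  C          -0.2114     0.6341
  E            9.127     0.6612
  solve Keq expr → x = 0.2114; check Q = 0.03168
Then change container volume by factor 1.5 (V_new/V_old).
Step 2:
                   J          D
  I            6.084     0.4408
  C         -0.04513     0.1354
  E            6.039     0.5762
  solve Keq expr → x = 0.04513; check Q = 0.03168
Then change container volume by factor 1.25 (V_new/V_old).
Step 3:
                   J          D
  I            4.831      0.461
  C         -0.02435    0.07304
  E            4.807      0.534
  solve Keq expr → x = 0.02435; check Q = 0.03168

x = 0.02435 M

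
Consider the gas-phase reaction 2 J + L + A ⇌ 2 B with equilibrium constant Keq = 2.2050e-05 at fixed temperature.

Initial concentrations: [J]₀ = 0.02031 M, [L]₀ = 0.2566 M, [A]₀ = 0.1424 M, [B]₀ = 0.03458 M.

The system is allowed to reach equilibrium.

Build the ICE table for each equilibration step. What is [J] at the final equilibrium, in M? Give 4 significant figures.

[J]_eq = 0.05484 M

Q₀ = 79.33 vs Keq = 2.2050e-05 ⇒ Q>K, reverse
Step 1:
                   J          L          A          B
  I          0.02031     0.2566     0.1424    0.03458
  C          0.03453    0.01726    0.01726   -0.03453
  E          0.05484     0.2739     0.1597 5.3844e-05
  solve Keq expr → x = -0.01726; check Q = 2.2050e-05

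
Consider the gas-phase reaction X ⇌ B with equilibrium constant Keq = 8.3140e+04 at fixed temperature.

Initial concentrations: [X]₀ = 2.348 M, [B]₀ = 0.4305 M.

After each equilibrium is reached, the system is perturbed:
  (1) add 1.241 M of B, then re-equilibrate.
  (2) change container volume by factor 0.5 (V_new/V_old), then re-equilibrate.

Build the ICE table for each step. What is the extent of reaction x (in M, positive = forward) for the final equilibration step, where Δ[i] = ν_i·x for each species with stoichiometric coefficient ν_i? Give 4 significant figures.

Q₀ = 0.1833 vs Keq = 8.3140e+04 ⇒ Q<K, forward
Step 1:
                    X           B
  Initial       2.348      0.4305
  Change       -2.348       2.348
  Equil    3.3419e-05       2.778
  solve Keq expr → x = 2.348; check Q = 8.3140e+04
Then add 1.241 M of B.
Step 2:
                    X           B
  Initial  3.3419e-05       4.019
  Change   1.4926e-05 -1.4926e-05
  Equil    4.8346e-05       4.019
  solve Keq expr → x = -1.4926e-05; check Q = 8.3140e+04
Then change container volume by factor 0.5 (V_new/V_old).
Step 3:
                    X           B
  Initial  9.6691e-05       8.039
  Change            0           0
  Equil    9.6691e-05       8.039
  solve Keq expr → x = 0; check Q = 8.3140e+04

x = 0 M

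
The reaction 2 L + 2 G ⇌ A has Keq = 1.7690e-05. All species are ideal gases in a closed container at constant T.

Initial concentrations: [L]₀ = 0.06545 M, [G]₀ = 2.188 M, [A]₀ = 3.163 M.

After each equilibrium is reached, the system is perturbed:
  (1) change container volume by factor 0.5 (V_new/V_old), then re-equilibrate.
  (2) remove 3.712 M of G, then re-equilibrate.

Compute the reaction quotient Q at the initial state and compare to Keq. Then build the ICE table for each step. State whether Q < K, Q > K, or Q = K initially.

Q₀ = 154.2; Q > K (proceeds reverse)

Q₀ = 154.2 vs Keq = 1.7690e-05 ⇒ Q>K, reverse
Step 1:
                   L          G          A
  I          0.06545      2.188      3.163
  C            6.227      6.227     -3.113
  E            6.292      8.415    0.04959
  solve Keq expr → x = -3.113; check Q = 1.7690e-05
Then change container volume by factor 0.5 (V_new/V_old).
Step 2:
                   L          G          A
  I            12.58      16.83    0.09919
  C          -0.9936    -0.9936     0.4968
  E            11.59      15.84      0.596
  solve Keq expr → x = 0.4968; check Q = 1.7690e-05
Then remove 3.712 M of G.
Step 3:
                   L          G          A
  I            11.59      12.12      0.596
  C           0.3953     0.3953    -0.1977
  E            11.99      12.52     0.3983
  solve Keq expr → x = -0.1977; check Q = 1.7690e-05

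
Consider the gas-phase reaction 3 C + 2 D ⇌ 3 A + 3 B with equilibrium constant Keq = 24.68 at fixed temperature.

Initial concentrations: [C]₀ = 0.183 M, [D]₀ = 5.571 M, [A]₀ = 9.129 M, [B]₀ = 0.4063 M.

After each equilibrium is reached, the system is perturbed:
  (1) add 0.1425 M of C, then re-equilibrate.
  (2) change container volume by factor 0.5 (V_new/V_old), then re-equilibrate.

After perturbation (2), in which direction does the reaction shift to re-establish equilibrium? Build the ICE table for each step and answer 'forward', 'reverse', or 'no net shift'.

Direction: reverse

Q₀ = 268.3 vs Keq = 24.68 ⇒ Q>K, reverse
Step 1:
                   C          D          A          B
  init         0.183      5.571      9.129     0.4063
  Δ           0.1083     0.0722    -0.1083    -0.1083
  eq          0.2913      5.643      9.021      0.298
  solve Keq expr → x = -0.0361; check Q = 24.68
Then add 0.1425 M of C.
Step 2:
                   C          D          A          B
  init        0.4338      5.643      9.021      0.298
  Δ         -0.06965   -0.04643    0.06965    0.06965
  eq          0.3641      5.597       9.09     0.3677
  solve Keq expr → x = 0.02322; check Q = 24.68
Then change container volume by factor 0.5 (V_new/V_old).
Step 3:
                   C          D          A          B
  init        0.7283      11.19      18.18     0.7353
  Δ          0.08142    0.05428   -0.08142   -0.08142
  eq          0.8097      11.25       18.1     0.6539
  solve Keq expr → x = -0.02714; check Q = 24.68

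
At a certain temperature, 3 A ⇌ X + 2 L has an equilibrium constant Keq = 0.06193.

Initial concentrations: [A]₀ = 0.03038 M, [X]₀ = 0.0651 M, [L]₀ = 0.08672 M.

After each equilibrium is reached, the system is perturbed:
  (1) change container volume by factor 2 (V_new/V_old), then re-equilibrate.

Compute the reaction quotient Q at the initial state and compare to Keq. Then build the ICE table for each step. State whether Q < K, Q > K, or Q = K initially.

Q₀ = 17.46 vs Keq = 0.06193 ⇒ Q>K, reverse
Step 1:
                    A           X           L
  init        0.03038      0.0651     0.08672
  Δ           0.07094    -0.02365     -0.0473
  eq           0.1013     0.04145     0.03942
  solve Keq expr → x = -0.02365; check Q = 0.06193
Then change container volume by factor 2 (V_new/V_old).
Step 2:
                    A           X           L
  init        0.05066     0.02073     0.01971
  Δ                 0           0           0
  eq          0.05066     0.02073     0.01971
  solve Keq expr → x = 0; check Q = 0.06193

Q₀ = 17.46; Q > K (proceeds reverse)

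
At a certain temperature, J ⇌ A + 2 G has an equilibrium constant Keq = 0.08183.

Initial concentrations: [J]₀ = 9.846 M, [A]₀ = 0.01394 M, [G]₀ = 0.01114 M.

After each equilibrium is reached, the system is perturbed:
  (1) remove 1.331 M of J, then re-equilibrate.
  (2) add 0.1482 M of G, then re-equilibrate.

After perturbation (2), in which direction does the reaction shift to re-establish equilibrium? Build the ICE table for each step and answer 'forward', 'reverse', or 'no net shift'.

Q₀ = 1.7570e-07 vs Keq = 0.08183 ⇒ Q<K, forward
Step 1:
                   J          A          G
  Initial      9.846    0.01394    0.01114
  Change     -0.5664     0.5664      1.133
  Equil         9.28     0.5803      1.144
  solve Keq expr → x = 0.5664; check Q = 0.08183
Then remove 1.331 M of J.
Step 2:
                   J          A          G
  Initial      7.949     0.5803      1.144
  Change     0.02826   -0.02826   -0.05652
  Equil        7.977     0.5521      1.087
  solve Keq expr → x = -0.02826; check Q = 0.08183
Then add 0.1482 M of G.
Step 3:
                   J          A          G
  Initial      7.977     0.5521      1.236
  Change     0.04743   -0.04743   -0.09487
  Equil        8.024     0.5046      1.141
  solve Keq expr → x = -0.04743; check Q = 0.08183

Direction: reverse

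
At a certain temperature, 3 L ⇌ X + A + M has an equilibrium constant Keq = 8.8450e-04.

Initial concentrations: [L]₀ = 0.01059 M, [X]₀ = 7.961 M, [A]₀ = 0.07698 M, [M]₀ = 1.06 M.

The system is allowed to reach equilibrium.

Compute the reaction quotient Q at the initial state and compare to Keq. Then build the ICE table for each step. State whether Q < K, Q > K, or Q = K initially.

Q₀ = 5.4697e+05; Q > K (proceeds reverse)

Q₀ = 5.4697e+05 vs Keq = 8.8450e-04 ⇒ Q>K, reverse
Step 1:
                  L         X         A         M
  I         0.01059     7.961   0.07698      1.06
  C          0.2309  -0.07698  -0.07698  -0.07698
  E          0.2415     7.884 1.6080e-06     0.983
  solve Keq expr → x = -0.07698; check Q = 8.8450e-04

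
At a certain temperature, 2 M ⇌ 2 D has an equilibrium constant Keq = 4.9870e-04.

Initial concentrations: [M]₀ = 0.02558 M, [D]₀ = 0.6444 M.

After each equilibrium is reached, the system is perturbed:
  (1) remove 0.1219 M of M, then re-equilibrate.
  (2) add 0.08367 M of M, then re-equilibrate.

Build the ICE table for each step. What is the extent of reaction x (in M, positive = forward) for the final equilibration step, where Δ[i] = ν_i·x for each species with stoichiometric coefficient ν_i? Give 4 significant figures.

Q₀ = 634.6 vs Keq = 4.9870e-04 ⇒ Q>K, reverse
Step 1:
                   M          D
  Initial    0.02558     0.6444
  Change      0.6298    -0.6298
  Equil       0.6553    0.01463
  solve Keq expr → x = -0.3149; check Q = 4.9870e-04
Then remove 0.1219 M of M.
Step 2:
                   M          D
  Initial     0.5334    0.01463
  Change    0.002663  -0.002663
  Equil       0.5361    0.01197
  solve Keq expr → x = -0.001331; check Q = 4.9870e-04
Then add 0.08367 M of M.
Step 3:
                   M          D
  Initial     0.6198    0.01197
  Change   -0.001828   0.001828
  Equil        0.618     0.0138
  solve Keq expr → x = 9.1383e-04; check Q = 4.9870e-04

x = 9.1383e-04 M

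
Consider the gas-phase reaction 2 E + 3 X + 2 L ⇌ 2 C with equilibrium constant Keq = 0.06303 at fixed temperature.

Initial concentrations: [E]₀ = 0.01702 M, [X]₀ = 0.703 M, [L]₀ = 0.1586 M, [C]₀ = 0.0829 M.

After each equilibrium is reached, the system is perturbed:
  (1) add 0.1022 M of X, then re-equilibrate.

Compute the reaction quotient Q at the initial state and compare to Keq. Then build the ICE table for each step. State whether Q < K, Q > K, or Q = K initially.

Q₀ = 2715 vs Keq = 0.06303 ⇒ Q>K, reverse
Step 1:
                   E          X          L          C
  Initial    0.01702      0.703     0.1586     0.0829
  Change     0.07866      0.118    0.07866   -0.07866
  Equil      0.09568      0.821     0.2373    0.00424
  solve Keq expr → x = -0.03933; check Q = 0.06303
Then add 0.1022 M of X.
Step 2:
                   E          X          L          C
  Initial    0.09568     0.9232     0.2373    0.00424
  Change  -7.5108e-04  -0.001127 -7.5108e-04 7.5108e-04
  Equil      0.09493     0.9221     0.2365   0.004991
  solve Keq expr → x = 3.7554e-04; check Q = 0.06303

Q₀ = 2715; Q > K (proceeds reverse)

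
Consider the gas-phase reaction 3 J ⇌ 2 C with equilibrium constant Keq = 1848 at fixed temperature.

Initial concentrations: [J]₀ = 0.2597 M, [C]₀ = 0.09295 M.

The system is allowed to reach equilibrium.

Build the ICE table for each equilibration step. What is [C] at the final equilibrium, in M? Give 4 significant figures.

[C]_eq = 0.2448 M

Q₀ = 0.4933 vs Keq = 1848 ⇒ Q<K, forward
Step 1:
                   J          C
  I           0.2597    0.09295
  C          -0.2278     0.1519
  E          0.03189     0.2448
  solve Keq expr → x = 0.07594; check Q = 1848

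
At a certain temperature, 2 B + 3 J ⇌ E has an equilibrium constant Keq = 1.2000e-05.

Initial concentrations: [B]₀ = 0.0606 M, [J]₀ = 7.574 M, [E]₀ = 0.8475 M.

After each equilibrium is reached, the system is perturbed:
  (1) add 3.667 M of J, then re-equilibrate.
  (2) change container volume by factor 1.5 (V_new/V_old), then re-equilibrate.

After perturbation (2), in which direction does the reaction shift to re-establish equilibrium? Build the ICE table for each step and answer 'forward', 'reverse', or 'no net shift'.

Direction: reverse

Q₀ = 0.5312 vs Keq = 1.2000e-05 ⇒ Q>K, reverse
Step 1:
                  B         J         E
  I          0.0606     7.574    0.8475
  C           1.626      2.44   -0.8132
  E           1.687     10.01   0.03429
  solve Keq expr → x = -0.8132; check Q = 1.2000e-05
Then add 3.667 M of J.
Step 2:
                  B         J         E
  I           1.687     13.68   0.03429
  C        -0.08481   -0.1272    0.0424
  E           1.602     13.55   0.07669
  solve Keq expr → x = 0.0424; check Q = 1.2000e-05
Then change container volume by factor 1.5 (V_new/V_old).
Step 3:
                  B         J         E
  I           1.068     9.036   0.05113
  C         0.07808    0.1171  -0.03904
  E           1.146     9.153   0.01209
  solve Keq expr → x = -0.03904; check Q = 1.2000e-05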